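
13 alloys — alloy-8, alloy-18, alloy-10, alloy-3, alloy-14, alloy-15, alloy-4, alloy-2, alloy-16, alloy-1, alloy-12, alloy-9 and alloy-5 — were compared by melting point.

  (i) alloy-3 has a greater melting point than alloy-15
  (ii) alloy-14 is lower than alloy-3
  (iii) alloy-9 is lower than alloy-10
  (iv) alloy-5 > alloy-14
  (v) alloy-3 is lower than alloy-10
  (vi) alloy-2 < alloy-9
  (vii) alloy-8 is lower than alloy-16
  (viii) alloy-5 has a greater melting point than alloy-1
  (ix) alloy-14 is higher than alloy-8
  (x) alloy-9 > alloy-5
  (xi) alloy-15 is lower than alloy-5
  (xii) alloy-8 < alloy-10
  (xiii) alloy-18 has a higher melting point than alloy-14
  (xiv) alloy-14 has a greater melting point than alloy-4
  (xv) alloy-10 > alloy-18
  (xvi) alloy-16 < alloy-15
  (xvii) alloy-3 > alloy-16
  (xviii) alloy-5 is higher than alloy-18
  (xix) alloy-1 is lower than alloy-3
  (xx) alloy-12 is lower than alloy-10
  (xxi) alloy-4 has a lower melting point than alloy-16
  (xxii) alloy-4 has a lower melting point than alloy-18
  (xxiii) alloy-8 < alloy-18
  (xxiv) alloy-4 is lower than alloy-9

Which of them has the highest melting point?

alloy-10

alloy-4 is not greatest since alloy-4 < alloy-16; alloy-8 is not greatest since alloy-8 < alloy-14; alloy-16 is not greatest since alloy-16 < alloy-3; alloy-15 is not greatest since alloy-15 < alloy-3; alloy-1 is not greatest since alloy-1 < alloy-5; alloy-2 is not greatest since alloy-2 < alloy-9; alloy-14 is not greatest since alloy-14 < alloy-18; alloy-18 is not greatest since alloy-18 < alloy-5; alloy-12 is not greatest since alloy-12 < alloy-10; alloy-5 is not greatest since alloy-5 < alloy-9; alloy-3 is not greatest since alloy-3 < alloy-10; alloy-9 is not greatest since alloy-9 < alloy-10.
Only alloy-10 has nothing above it, so alloy-10 is the highest melting point.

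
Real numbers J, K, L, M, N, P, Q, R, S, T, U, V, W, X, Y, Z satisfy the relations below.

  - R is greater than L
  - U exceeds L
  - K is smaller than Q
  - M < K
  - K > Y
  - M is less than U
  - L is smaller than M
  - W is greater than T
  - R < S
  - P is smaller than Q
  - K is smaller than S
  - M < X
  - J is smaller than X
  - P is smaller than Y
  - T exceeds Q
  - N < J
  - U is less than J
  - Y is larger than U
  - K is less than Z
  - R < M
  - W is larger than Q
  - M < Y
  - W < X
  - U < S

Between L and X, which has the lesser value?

L

The relevant relations are L < R; R < M; M < U; U < Y; Y < K; K < Q; Q < T; T < W; W < X.
Chaining these gives L < R < M < U < Y < K < Q < T < W < X.
So L < X; L is the smaller of the two.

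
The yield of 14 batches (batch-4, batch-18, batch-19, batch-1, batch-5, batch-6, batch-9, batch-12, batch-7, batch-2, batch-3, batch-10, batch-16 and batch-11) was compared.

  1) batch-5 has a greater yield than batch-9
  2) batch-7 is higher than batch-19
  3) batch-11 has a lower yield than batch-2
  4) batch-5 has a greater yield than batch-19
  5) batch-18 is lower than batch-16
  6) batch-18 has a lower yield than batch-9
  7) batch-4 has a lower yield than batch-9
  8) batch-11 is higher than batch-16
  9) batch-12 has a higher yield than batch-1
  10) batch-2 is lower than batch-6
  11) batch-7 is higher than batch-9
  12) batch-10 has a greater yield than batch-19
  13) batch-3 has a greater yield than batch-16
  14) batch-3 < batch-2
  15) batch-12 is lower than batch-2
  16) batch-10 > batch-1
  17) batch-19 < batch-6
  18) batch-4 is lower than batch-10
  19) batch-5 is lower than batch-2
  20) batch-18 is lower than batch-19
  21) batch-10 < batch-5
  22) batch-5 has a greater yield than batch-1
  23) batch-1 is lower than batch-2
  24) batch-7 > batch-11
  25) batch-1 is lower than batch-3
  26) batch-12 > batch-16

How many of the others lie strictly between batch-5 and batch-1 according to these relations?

The relations place batch-1 below batch-5. An element lies strictly between them when it is forced above batch-1 and also forced below batch-5.
Above batch-1: {batch-10, batch-12, batch-3, batch-2, batch-6}. Below batch-5: {batch-18, batch-19, batch-4, batch-9, batch-10}.
Intersection: {batch-10} — 1.

1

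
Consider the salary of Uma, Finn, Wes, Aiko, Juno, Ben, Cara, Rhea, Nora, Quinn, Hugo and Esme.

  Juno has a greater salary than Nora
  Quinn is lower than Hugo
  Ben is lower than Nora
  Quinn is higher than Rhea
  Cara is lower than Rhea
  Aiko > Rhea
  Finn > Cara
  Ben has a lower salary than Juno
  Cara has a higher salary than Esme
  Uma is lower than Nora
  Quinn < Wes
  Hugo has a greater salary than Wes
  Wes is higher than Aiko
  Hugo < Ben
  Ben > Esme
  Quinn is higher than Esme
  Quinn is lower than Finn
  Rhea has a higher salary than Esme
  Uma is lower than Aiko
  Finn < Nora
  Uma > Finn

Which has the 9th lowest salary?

Chaining the given pairs: Esme < Cara < Rhea < Quinn < Finn < Uma < Aiko < Wes < Hugo < Ben < Nora < Juno.
The 9th smallest is Hugo.

Hugo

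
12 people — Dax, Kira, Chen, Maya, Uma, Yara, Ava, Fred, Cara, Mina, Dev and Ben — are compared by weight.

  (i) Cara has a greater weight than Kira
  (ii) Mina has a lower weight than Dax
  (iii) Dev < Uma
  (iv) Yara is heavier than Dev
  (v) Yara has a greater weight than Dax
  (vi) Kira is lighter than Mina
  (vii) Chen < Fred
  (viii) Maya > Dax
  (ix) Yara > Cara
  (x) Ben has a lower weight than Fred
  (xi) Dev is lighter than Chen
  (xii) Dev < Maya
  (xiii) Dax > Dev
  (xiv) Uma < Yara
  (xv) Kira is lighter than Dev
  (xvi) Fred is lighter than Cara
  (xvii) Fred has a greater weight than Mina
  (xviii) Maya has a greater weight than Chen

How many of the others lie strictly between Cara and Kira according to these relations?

4

The relations place Kira below Cara. An element lies strictly between them when it is forced above Kira and also forced below Cara.
Above Kira: {Dev, Mina, Chen, Dax, Uma, Fred, Maya, Yara}. Below Cara: {Dev, Mina, Ben, Chen, Fred}.
Intersection: {Dev, Mina, Chen, Fred} — 4.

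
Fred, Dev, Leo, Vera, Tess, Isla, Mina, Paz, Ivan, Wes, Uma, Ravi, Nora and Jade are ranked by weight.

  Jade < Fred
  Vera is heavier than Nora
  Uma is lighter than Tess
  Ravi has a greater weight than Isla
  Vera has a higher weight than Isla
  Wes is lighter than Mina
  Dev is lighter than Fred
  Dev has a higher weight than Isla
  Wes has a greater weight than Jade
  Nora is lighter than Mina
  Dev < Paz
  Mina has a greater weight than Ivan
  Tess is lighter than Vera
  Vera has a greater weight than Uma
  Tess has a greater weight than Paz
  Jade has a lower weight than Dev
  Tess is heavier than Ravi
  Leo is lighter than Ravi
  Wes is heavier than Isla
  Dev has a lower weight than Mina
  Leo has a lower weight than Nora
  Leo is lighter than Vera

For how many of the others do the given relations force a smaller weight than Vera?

The elements the relations force below Vera are Jade, Isla, Uma, Leo, Nora, Dev, Paz, Ravi, Tess — no chain reaches any other.
That is 9.

9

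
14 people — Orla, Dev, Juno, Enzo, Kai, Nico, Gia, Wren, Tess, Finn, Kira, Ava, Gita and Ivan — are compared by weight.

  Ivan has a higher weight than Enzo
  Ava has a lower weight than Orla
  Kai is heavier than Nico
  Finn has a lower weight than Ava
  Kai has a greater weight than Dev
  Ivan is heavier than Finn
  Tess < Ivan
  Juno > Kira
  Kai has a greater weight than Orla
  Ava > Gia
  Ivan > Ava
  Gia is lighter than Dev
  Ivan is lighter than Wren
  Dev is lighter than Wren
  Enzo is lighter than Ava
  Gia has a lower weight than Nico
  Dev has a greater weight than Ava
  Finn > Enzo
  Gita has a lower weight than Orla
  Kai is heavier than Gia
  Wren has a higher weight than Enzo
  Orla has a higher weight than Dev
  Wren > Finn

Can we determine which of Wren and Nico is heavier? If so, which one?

undetermined

Following every chain through Nico: above Nico we get Kai; below Nico we get Gia.
Wren is not reached, and no chain runs the other way from Wren to Nico.
So the given relations leave the order of Nico and Wren undetermined.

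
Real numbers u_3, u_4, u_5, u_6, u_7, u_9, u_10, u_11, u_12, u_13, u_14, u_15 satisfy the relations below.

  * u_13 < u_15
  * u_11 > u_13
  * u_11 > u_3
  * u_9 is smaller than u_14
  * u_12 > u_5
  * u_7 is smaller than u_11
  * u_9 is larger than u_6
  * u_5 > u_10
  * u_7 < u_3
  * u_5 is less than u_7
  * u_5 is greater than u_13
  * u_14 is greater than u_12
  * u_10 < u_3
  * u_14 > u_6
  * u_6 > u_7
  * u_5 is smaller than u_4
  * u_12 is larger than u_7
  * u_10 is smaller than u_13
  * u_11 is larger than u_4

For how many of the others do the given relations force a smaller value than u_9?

5

The elements the relations force below u_9 are u_10, u_13, u_5, u_7, u_6 — no chain reaches any other.
That is 5.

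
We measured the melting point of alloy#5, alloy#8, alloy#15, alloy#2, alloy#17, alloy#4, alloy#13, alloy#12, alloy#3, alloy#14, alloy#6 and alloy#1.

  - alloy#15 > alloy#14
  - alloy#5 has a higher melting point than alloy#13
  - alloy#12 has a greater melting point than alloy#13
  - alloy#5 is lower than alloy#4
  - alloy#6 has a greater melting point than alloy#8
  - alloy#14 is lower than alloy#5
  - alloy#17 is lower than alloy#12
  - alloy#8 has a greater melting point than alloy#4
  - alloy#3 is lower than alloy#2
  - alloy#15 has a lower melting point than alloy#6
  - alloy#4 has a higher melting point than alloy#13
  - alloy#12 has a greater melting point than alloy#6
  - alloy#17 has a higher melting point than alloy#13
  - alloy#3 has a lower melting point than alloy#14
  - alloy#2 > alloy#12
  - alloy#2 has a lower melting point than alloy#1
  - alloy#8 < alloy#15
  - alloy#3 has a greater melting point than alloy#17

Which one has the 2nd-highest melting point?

The consecutive relations fix a unique order: alloy#13 < alloy#17 < alloy#3 < alloy#14 < alloy#5 < alloy#4 < alloy#8 < alloy#15 < alloy#6 < alloy#12 < alloy#2 < alloy#1.
The 2nd largest is alloy#2.

alloy#2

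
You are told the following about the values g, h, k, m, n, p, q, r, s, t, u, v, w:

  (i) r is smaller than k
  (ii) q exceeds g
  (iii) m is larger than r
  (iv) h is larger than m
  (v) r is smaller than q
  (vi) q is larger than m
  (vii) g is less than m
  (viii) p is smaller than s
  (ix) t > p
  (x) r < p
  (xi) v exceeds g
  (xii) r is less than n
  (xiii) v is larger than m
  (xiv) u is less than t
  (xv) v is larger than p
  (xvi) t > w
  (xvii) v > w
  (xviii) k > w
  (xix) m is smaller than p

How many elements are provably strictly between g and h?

The relations place g below h. An element lies strictly between them when it is forced above g and also forced below h.
Above g: {m, q, p, s, v, t}. Below h: {r, m}.
Intersection: {m} — 1.

1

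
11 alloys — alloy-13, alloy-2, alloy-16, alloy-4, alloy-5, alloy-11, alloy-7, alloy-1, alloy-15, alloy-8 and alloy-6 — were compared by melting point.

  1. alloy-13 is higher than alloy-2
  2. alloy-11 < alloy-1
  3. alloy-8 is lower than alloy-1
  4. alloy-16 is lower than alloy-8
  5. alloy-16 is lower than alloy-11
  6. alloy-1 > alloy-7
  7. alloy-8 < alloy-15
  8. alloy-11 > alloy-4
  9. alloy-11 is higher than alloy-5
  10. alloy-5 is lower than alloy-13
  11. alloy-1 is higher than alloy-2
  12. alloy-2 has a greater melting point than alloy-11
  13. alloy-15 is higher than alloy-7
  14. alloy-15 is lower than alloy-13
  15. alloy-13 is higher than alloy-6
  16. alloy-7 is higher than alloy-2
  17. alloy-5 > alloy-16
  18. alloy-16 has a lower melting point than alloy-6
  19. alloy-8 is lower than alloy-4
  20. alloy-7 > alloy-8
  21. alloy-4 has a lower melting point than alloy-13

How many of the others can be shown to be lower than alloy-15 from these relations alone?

The elements the relations force below alloy-15 are alloy-16, alloy-8, alloy-5, alloy-4, alloy-11, alloy-2, alloy-7 — no chain reaches any other.
That is 7.

7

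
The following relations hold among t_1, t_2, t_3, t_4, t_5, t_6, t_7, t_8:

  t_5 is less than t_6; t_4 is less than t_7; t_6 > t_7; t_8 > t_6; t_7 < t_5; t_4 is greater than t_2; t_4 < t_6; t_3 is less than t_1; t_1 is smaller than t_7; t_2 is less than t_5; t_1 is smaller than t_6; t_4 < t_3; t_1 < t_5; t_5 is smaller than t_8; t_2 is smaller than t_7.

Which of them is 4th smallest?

t_1

Piecing the relations together gives one ordering: t_2 < t_4 < t_3 < t_1 < t_7 < t_5 < t_6 < t_8.
Counting 4 from the smallest end gives t_1.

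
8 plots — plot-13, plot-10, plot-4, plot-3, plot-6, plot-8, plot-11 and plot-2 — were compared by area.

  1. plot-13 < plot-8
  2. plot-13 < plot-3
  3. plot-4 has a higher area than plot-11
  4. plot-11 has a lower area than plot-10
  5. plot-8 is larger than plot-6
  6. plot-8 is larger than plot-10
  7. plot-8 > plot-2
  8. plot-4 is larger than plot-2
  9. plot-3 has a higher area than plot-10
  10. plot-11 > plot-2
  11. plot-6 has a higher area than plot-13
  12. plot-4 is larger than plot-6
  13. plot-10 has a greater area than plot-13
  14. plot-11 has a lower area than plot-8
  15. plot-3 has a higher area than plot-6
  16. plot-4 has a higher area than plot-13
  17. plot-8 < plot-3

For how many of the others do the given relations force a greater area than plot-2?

The elements the relations force above plot-2 are plot-11, plot-10, plot-8, plot-3, plot-4 — no chain reaches any other.
That is 5.

5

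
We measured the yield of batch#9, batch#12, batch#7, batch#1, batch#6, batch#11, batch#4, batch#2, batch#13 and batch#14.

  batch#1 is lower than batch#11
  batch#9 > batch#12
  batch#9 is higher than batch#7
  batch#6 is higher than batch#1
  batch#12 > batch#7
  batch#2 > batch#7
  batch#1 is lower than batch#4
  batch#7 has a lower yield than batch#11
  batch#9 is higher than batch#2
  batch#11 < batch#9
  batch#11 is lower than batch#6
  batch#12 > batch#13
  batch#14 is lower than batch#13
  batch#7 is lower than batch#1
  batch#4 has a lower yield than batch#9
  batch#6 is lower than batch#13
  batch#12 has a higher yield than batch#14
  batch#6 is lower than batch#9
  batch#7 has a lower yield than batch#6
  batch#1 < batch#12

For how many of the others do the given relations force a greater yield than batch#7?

Directly above batch#7: batch#1, batch#2, batch#11, batch#6, batch#12, batch#9.
One step further: batch#13, batch#4 (8 so far).
Nothing else is reachable above batch#7; 8 in all.

8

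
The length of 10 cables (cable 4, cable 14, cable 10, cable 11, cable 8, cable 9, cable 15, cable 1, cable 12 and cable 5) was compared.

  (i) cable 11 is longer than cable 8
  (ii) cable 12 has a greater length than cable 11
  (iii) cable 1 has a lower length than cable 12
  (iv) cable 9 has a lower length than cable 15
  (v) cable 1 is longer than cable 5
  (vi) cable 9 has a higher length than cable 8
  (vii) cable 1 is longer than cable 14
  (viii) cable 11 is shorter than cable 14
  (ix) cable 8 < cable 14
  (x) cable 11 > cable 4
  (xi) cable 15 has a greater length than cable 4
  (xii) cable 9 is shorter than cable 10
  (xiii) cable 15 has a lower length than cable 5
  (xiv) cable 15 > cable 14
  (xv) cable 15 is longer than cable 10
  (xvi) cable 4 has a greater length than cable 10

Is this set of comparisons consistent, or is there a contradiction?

The single ordering cable 8 < cable 9 < cable 10 < cable 4 < cable 11 < cable 14 < cable 15 < cable 5 < cable 1 < cable 12 satisfies every listed relation, so no contradiction arises.

consistent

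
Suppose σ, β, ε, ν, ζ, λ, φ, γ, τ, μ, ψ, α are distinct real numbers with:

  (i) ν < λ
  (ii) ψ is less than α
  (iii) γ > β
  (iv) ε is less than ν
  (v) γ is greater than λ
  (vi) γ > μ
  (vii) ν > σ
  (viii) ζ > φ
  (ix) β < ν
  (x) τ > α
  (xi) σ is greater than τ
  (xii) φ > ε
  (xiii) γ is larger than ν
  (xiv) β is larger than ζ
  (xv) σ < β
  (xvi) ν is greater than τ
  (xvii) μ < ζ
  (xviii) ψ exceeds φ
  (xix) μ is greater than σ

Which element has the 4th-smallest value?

α

Piecing the relations together gives one ordering: ε < φ < ψ < α < τ < σ < μ < ζ < β < ν < λ < γ.
Counting 4 from the smallest end gives α.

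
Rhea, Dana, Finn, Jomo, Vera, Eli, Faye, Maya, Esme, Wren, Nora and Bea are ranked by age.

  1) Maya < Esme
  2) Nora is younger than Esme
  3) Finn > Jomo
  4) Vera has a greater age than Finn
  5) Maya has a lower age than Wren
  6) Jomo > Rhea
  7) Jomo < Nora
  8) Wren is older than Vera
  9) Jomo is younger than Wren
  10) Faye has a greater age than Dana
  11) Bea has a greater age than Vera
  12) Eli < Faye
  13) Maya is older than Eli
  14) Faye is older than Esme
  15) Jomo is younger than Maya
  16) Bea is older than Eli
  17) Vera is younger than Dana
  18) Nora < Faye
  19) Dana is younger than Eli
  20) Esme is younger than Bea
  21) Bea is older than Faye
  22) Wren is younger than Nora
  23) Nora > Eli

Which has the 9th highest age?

The consecutive relations fix a unique order: Rhea < Jomo < Finn < Vera < Dana < Eli < Maya < Wren < Nora < Esme < Faye < Bea.
The 9th largest is Vera.

Vera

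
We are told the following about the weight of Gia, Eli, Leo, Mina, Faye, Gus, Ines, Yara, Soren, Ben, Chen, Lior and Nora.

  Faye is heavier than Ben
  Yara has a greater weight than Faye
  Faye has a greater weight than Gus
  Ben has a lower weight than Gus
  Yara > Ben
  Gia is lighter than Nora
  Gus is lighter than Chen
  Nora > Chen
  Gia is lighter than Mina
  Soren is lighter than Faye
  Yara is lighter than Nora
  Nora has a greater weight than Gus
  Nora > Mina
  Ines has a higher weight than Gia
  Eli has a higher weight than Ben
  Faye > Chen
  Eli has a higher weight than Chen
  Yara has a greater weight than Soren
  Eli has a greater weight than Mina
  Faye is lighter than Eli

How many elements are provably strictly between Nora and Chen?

2

The relations place Chen below Nora. An element lies strictly between them when it is forced above Chen and also forced below Nora.
Above Chen: {Faye, Eli, Yara}. Below Nora: {Ben, Gia, Mina, Gus, Soren, Faye, Yara}.
Intersection: {Faye, Yara} — 2.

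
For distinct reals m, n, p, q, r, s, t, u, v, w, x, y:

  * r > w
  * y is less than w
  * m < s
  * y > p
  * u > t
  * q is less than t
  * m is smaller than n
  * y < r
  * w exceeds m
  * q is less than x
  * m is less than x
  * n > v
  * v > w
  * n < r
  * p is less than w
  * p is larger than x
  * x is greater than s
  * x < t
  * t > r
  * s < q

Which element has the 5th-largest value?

Chaining the given pairs: m < s < q < x < p < y < w < v < n < r < t < u.
Counting 5 from the largest end gives v.

v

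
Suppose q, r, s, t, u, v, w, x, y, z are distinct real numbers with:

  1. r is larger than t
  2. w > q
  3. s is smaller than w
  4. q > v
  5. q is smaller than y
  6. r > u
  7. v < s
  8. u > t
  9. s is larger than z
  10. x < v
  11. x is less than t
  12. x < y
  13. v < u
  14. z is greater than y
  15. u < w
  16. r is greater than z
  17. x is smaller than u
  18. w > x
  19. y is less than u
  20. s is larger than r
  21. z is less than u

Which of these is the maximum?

Chaining downward from w: directly below it, x, q, u, s; then t, v, y, z, r.
That covers every other element, and nothing is given above w, so w is the maximum.

w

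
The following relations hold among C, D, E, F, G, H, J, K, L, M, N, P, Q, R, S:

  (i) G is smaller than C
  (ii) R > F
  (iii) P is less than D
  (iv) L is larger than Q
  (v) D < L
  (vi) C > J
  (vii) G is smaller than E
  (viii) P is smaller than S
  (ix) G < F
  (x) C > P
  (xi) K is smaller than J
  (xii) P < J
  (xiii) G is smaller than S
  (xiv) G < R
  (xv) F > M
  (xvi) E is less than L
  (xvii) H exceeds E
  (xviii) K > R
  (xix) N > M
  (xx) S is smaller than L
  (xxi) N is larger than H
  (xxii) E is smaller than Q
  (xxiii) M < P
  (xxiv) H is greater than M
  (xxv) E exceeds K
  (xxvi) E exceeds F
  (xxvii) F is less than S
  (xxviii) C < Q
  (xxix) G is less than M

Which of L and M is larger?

Link the given pairs in sequence: M < F; F < R; R < K; K < J; J < C; C < Q; Q < L.
Together: M < F < R < K < J < C < Q < L.
So M < L; L is the larger of the two.

L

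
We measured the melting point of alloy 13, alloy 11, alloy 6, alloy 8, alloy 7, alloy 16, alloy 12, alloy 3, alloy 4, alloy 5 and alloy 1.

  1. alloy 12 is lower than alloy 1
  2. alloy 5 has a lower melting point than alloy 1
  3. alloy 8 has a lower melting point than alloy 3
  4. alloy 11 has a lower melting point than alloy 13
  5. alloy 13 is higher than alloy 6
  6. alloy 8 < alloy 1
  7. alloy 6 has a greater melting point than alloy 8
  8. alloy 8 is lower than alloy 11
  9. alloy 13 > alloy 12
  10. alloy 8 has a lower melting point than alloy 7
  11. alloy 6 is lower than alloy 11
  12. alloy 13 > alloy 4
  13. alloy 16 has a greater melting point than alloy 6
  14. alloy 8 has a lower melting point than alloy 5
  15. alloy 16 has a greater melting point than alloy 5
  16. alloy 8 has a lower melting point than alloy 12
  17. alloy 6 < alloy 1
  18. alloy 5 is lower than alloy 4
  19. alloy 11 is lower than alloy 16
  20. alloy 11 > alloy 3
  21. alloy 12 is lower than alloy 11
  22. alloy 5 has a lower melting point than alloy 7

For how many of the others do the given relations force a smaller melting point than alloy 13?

Directly below alloy 13: alloy 12, alloy 6, alloy 4, alloy 11.
One step further: alloy 8, alloy 3, alloy 5 (7 so far).
No other element is forced below alloy 13 by the given relations, so the count is 7.

7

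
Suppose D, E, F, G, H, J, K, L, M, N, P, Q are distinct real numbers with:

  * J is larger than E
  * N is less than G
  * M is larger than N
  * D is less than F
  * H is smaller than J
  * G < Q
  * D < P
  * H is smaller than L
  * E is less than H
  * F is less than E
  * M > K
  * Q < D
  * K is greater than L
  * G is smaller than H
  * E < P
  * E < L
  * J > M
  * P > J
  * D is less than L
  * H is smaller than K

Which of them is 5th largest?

L

The consecutive relations fix a unique order: N < G < Q < D < F < E < H < L < K < M < J < P.
Counting 5 from the largest end gives L.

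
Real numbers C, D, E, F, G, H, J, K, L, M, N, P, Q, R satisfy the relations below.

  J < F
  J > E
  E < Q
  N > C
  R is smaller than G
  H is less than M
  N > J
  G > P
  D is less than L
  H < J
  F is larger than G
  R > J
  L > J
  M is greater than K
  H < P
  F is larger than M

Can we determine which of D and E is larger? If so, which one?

Following every chain through E: above E we get J, R, G, Q, F, N, L.
D is not reached, and no chain runs the other way from D to E.
So the given relations leave the order of E and D undetermined.

undetermined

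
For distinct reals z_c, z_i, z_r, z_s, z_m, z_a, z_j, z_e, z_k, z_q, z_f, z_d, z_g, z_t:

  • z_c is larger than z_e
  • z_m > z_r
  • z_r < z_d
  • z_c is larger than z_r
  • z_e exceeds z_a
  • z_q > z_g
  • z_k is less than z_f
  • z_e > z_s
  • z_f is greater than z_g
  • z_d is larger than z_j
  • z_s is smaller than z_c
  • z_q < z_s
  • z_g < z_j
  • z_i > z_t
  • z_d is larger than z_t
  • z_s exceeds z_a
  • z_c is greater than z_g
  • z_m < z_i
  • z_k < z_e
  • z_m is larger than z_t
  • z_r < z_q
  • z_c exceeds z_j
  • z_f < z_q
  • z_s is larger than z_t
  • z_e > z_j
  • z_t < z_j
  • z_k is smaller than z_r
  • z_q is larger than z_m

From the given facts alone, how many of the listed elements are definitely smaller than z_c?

11

Directly below z_c: z_r, z_g, z_j, z_s, z_e.
One step further: z_k, z_t, z_a, z_q (9 so far).
One step further: z_f, z_m (11 so far).
Nothing else is reachable below z_c; 11 in all.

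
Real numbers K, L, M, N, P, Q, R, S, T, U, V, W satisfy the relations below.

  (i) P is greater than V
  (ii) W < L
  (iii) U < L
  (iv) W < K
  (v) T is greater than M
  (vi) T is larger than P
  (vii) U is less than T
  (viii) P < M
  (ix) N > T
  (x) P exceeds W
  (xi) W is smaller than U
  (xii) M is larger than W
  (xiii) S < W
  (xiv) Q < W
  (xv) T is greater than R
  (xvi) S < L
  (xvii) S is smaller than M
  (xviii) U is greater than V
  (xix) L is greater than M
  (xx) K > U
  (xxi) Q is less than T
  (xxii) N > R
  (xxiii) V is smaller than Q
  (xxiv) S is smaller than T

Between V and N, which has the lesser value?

Following the relations from V: V < Q < W < P < M < T < N.
So V < N; V is the smaller of the two.

V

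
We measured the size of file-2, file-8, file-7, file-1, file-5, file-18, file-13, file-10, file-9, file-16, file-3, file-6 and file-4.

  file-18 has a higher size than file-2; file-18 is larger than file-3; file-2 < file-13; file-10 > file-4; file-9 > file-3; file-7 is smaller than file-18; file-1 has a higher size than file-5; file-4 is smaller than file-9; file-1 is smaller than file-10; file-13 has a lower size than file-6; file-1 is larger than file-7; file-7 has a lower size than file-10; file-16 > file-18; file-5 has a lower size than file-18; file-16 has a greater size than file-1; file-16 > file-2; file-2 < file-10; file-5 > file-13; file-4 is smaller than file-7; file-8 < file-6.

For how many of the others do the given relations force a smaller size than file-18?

6

From file-18 the given relations immediately reach file-2, file-3, file-7, file-5.
From those, file-13, file-4 — 6 in total.
Nothing else is reachable below file-18; 6 in all.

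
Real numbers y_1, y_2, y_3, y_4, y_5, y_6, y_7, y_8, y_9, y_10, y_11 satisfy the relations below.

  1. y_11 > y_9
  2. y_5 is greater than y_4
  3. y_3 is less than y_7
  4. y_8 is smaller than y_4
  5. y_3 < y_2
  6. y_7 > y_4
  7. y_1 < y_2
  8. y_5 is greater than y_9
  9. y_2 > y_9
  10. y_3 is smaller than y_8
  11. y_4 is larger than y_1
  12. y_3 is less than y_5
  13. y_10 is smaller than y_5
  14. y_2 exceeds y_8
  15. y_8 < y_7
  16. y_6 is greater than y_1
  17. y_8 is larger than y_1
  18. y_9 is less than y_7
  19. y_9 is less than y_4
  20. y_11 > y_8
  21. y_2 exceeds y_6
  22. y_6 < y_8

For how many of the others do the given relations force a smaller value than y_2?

5

From y_2 the given relations immediately reach y_9, y_3, y_1, y_6, y_8.
Nothing else is reachable below y_2; 5 in all.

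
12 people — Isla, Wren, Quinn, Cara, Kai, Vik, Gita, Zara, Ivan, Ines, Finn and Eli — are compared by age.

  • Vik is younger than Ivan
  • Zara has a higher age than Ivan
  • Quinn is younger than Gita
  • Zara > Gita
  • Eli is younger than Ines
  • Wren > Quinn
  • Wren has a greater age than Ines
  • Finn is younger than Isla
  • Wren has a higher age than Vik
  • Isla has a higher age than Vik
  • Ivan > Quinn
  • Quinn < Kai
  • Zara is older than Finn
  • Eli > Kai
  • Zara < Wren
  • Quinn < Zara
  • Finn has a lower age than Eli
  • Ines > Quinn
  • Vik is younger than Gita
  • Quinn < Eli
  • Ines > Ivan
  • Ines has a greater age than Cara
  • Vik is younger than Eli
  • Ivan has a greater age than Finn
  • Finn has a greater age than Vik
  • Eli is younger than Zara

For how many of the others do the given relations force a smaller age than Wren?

10

The elements the relations force below Wren are Quinn, Vik, Finn, Kai, Gita, Eli, Ivan, Zara, Cara, Ines — no chain reaches any other.
That is 10.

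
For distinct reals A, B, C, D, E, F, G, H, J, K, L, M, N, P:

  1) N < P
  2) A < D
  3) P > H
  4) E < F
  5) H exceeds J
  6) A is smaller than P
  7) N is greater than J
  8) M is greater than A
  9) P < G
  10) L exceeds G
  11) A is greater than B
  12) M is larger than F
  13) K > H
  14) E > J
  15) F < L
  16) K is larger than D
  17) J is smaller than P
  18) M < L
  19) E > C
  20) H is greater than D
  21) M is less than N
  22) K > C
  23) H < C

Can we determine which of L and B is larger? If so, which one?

B < A and A < D give B < D.
With D < H: B < A < D < H.
With H < C: B < A < D < H < C.
Then C < E extends the chain to E.
With E < F: B < A < D < H < C < E < F.
Then F < M extends the chain to M.
With M < N: B < A < D < H < C < E < F < M < N.
With N < P: B < A < D < H < C < E < F < M < N < P.
Then P < G extends the chain to G.
With G < L: B < A < D < H < C < E < F < M < N < P < G < L.
So L is larger.

L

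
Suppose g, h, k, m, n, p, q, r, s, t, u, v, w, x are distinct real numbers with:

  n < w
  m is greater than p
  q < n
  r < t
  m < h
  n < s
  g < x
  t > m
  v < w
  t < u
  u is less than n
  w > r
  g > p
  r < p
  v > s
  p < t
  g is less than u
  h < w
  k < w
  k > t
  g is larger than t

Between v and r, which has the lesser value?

Link the given pairs in sequence: r < p; p < m; m < t; t < g; g < u; u < n; n < s; s < v.
Together: r < p < m < t < g < u < n < s < v.
So r < v; r is the smaller of the two.

r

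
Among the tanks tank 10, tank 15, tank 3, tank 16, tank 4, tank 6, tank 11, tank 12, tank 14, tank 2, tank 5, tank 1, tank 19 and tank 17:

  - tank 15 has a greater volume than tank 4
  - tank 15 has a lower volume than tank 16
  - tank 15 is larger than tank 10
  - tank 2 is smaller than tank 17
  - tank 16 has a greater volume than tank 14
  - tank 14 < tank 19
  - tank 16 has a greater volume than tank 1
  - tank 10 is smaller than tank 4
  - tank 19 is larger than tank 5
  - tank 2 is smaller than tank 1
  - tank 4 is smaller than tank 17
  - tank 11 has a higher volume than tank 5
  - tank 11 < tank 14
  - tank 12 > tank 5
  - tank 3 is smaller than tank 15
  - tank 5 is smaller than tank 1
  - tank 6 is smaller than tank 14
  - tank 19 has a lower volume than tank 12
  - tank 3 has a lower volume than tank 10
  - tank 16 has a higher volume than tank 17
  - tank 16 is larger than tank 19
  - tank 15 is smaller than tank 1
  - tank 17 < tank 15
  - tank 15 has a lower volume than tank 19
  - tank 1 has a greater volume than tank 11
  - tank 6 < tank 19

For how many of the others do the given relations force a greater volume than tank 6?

The elements the relations force above tank 6 are tank 14, tank 19, tank 12, tank 16 — no chain reaches any other.
That is 4.

4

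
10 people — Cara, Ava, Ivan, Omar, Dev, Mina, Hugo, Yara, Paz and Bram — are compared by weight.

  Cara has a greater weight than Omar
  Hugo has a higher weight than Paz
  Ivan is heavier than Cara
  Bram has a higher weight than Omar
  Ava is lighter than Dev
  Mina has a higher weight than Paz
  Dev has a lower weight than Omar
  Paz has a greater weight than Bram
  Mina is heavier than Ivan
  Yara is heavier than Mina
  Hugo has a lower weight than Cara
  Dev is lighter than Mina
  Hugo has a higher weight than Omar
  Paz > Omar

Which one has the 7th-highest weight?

The consecutive relations fix a unique order: Ava < Dev < Omar < Bram < Paz < Hugo < Cara < Ivan < Mina < Yara.
Counting 7 from the largest end gives Bram.

Bram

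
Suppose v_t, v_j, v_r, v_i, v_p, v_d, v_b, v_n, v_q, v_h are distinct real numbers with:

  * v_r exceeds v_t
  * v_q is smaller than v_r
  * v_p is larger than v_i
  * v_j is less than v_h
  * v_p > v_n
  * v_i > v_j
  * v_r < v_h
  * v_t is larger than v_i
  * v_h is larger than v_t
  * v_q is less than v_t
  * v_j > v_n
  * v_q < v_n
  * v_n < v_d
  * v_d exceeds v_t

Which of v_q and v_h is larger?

v_h

The relevant relations are v_q < v_n; v_n < v_j; v_j < v_i; v_i < v_t; v_t < v_r; v_r < v_h.
Together: v_q < v_n < v_j < v_i < v_t < v_r < v_h.
So v_q < v_h; v_h is the larger of the two.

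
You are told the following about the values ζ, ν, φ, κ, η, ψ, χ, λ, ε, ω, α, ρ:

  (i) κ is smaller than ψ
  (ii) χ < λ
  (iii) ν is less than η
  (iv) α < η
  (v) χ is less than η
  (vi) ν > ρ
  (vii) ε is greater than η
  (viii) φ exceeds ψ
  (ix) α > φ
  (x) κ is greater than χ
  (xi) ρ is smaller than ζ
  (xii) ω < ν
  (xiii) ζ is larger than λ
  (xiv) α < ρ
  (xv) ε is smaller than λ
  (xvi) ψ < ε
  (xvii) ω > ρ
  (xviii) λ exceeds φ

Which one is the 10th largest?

Chaining the given pairs: χ < κ < ψ < φ < α < ρ < ω < ν < η < ε < λ < ζ.
The 10th largest is ψ.

ψ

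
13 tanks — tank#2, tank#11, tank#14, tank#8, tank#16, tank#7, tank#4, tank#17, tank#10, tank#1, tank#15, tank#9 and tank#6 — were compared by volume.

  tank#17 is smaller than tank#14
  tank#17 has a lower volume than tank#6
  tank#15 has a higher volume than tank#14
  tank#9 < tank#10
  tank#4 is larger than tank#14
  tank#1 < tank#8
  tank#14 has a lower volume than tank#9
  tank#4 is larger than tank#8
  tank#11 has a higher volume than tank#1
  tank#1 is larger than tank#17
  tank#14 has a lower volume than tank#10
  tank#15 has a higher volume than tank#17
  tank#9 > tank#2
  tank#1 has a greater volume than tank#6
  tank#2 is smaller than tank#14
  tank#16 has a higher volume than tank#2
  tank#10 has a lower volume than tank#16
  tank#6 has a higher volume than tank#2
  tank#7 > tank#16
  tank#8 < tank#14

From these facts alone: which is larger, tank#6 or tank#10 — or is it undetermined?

tank#10

Link the given pairs in sequence: tank#6 < tank#1; tank#1 < tank#8; tank#8 < tank#14; tank#14 < tank#9; tank#9 < tank#10.
Together: tank#6 < tank#1 < tank#8 < tank#14 < tank#9 < tank#10.
So tank#10 is larger.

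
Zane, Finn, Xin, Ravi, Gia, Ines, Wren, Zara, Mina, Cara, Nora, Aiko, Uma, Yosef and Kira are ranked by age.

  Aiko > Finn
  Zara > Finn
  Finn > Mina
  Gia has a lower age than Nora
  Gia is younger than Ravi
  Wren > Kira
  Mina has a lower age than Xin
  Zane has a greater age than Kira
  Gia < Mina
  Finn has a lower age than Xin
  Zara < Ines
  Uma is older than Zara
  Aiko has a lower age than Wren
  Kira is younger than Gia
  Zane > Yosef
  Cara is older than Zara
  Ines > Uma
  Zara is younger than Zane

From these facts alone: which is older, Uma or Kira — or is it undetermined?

The relevant relations are Kira < Gia; Gia < Mina; Mina < Finn; Finn < Zara; Zara < Uma.
Together: Kira < Gia < Mina < Finn < Zara < Uma.
So Uma is older.

Uma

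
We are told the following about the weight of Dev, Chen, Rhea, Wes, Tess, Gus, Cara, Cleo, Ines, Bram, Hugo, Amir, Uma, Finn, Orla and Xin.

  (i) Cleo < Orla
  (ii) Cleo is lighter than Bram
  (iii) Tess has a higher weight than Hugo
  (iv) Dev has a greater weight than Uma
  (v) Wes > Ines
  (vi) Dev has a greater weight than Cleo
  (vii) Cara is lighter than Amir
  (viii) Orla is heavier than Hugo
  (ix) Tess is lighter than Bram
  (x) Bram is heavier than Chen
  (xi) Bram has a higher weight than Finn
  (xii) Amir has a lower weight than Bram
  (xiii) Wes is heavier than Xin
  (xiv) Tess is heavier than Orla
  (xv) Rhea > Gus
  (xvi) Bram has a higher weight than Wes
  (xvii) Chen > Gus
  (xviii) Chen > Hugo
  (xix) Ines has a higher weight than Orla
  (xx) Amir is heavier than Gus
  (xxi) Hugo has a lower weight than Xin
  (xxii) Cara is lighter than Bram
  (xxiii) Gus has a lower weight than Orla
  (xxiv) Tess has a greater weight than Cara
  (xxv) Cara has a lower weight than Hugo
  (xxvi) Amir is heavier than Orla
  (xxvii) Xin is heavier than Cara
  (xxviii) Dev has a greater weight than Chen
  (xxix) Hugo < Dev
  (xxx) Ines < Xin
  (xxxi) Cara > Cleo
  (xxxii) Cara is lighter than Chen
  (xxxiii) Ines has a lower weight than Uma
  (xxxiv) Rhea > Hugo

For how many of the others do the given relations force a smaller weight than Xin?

Directly below Xin: Cara, Hugo, Ines.
One step further: Cleo, Orla (5 so far).
One step further: Gus (6 so far).
Nothing else is reachable below Xin; 6 in all.

6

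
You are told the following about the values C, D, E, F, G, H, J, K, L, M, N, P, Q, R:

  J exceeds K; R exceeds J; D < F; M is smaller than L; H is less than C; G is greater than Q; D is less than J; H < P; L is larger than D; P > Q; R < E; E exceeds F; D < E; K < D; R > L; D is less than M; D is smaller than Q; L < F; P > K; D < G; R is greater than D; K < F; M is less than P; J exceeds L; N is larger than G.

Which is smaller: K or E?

K

K < D and D < M give K < M.
Then M < L extends the chain to L.
Then L < J extends the chain to J.
Then J < R extends the chain to R.
With R < E: K < D < M < L < J < R < E.
So K < E; K is the smaller of the two.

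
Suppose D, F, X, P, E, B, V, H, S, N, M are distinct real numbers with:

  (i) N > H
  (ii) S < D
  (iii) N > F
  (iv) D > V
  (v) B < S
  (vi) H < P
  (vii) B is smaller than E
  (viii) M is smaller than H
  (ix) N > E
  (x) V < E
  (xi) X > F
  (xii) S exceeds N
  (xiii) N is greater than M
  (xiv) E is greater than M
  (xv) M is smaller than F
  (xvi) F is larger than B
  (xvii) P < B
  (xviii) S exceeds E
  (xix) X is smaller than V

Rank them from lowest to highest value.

The consecutive links are each given: M < H; H < P; P < B; B < F; F < X; X < V; V < E; E < N; N < S; S < D.

M < H < P < B < F < X < V < E < N < S < D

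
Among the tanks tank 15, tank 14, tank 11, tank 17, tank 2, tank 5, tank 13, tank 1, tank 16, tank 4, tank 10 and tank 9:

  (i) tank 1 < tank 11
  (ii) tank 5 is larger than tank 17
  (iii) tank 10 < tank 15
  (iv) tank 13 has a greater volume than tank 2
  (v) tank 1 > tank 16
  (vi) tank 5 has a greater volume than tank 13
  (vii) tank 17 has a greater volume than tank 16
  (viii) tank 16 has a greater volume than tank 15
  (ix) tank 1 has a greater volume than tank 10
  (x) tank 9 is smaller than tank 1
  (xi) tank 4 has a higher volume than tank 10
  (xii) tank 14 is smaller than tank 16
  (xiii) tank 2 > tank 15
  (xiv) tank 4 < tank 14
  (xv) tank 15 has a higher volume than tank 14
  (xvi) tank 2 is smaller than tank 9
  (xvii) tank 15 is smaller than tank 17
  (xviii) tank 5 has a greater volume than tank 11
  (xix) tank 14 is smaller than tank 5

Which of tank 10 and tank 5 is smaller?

tank 10

Link the given pairs in sequence: tank 10 < tank 4; tank 4 < tank 14; tank 14 < tank 15; tank 15 < tank 2; tank 2 < tank 9; tank 9 < tank 1; tank 1 < tank 11; tank 11 < tank 5.
Together: tank 10 < tank 4 < tank 14 < tank 15 < tank 2 < tank 9 < tank 1 < tank 11 < tank 5.
So tank 10 < tank 5; tank 10 is the smaller of the two.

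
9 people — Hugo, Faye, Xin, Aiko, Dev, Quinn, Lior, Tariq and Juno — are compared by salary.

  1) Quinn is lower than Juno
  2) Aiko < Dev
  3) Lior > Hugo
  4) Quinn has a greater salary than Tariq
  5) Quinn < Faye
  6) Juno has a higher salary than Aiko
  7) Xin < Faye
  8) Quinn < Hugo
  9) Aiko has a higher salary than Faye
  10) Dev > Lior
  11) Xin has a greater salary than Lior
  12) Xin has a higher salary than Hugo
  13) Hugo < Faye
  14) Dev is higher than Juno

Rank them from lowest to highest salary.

Each adjacent pair is fixed by a given relation: Tariq < Quinn; Quinn < Hugo; Hugo < Lior; Lior < Xin; Xin < Faye; Faye < Aiko; Aiko < Juno; Juno < Dev. Chaining them end to end gives the full order.

Tariq < Quinn < Hugo < Lior < Xin < Faye < Aiko < Juno < Dev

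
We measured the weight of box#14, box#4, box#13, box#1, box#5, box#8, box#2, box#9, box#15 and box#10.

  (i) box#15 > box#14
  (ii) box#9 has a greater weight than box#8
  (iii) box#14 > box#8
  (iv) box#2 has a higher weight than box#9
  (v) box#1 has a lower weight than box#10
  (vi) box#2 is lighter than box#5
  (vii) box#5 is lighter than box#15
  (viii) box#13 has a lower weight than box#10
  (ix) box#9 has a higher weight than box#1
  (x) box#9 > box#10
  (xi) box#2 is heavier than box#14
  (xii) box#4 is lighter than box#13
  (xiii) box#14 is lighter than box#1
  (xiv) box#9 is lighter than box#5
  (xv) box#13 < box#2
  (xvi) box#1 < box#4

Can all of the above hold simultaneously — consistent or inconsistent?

consistent

Every relation is compatible with box#8 < box#14 < box#1 < box#4 < box#13 < box#10 < box#9 < box#2 < box#5 < box#15; the set is consistent.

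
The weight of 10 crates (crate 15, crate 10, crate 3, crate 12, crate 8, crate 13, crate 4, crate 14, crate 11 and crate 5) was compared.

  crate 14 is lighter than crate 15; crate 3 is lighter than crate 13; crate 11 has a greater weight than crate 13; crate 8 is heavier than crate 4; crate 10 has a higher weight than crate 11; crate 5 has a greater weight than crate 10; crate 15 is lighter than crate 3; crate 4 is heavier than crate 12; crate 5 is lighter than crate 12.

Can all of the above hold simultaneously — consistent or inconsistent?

consistent

Every relation is compatible with crate 14 < crate 15 < crate 3 < crate 13 < crate 11 < crate 10 < crate 5 < crate 12 < crate 4 < crate 8; the set is consistent.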